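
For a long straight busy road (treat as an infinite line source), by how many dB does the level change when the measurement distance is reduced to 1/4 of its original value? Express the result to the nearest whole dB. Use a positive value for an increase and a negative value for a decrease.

+6 dB

Line-source spreading: ΔL = −10·log₁₀(r₂/r₁).
ΔL = −10·log₁₀(0.25) = +6.02 dB.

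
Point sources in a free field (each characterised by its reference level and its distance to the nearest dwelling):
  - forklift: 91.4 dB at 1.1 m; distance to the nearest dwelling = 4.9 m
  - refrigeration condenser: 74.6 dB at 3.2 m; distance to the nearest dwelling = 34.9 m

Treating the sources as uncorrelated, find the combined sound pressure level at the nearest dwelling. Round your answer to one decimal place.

First find each source's level at the receiver (point-source: −20·log₁₀(r/r_ref)), then combine on an intensity basis.
forklift: 91.4 − 20·log₁₀(4.9/1.1) = 91.4 − 12.98 = 78.42 dB.
refrigeration condenser: 74.6 − 20·log₁₀(34.9/3.2) = 74.6 − 20.75 = 53.85 dB.
Σ 10^(L/10) = 6.981e+07 → L_total = 10·log₁₀(6.981e+07) = 78.44 dB.

78.4 dB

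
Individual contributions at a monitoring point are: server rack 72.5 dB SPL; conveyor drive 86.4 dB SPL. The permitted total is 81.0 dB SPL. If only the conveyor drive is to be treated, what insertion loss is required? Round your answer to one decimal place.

Everything except the conveyor drive sums to 10^(72.5/10) = 1.778e+07 in linear terms, 72.50 dB SPL.
To meet 81.0 dB SPL overall, the treated conveyor drive may contribute at most 10^(81.0/10) − 1.778e+07 = 1.081e+08, i.e. 80.34 dB SPL.
Required insertion loss = 86.4 − 80.34 = 6.06 dB.

6.1 dB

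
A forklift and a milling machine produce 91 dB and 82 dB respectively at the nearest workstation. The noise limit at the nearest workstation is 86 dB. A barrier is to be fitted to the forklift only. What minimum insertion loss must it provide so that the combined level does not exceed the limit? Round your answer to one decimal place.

7.2 dB

Everything except the forklift sums to 10^(82/10) = 1.585e+08 in linear terms, 82.00 dB.
To meet 86 dB overall, the treated forklift may contribute at most 10^(86/10) − 1.585e+08 = 2.396e+08, i.e. 83.80 dB.
Required insertion loss = 91 − 83.80 = 7.20 dB.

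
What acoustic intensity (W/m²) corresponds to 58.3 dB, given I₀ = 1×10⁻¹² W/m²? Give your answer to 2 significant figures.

6.8e-07 W/m²

I/I₀ = 10^(58.3/10) = 6.761e+05, so I = 6.761e+05 × 10⁻¹² W/m².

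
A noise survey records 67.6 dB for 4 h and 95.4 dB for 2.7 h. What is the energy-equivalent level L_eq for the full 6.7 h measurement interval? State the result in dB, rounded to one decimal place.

Weight each interval's intensity by its duration and average over T = 6.7 h:
Σ tᵢ·10^(Lᵢ/10) = 4·10^(67.6/10) + 2.7·10^(95.4/10) = 9.385e+09.
L_eq = 10·log₁₀(9.385e+09/6.7) = 91.46 dB.

91.5 dB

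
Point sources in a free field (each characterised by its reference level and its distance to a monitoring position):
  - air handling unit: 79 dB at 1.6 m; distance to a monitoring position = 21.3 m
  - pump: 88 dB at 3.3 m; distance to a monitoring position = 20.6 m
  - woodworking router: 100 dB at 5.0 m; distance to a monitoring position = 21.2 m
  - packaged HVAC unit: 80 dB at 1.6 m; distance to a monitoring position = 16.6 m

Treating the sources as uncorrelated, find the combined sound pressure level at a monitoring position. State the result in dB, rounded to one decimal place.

87.6 dB

Propagate each source to the receiver with L = L_ref − 20·log₁₀(r/r_ref), then add intensities.
air handling unit: 79 − 20·log₁₀(21.3/1.6) = 79 − 22.49 = 56.51 dB.
pump: 88 − 20·log₁₀(20.6/3.3) = 88 − 15.91 = 72.09 dB.
woodworking router: 100 − 20·log₁₀(21.2/5.0) = 100 − 12.55 = 87.45 dB.
packaged HVAC unit: 80 − 20·log₁₀(16.6/1.6) = 80 − 20.32 = 59.68 dB.
Σ 10^(L/10) = 5.738e+08 → L_total = 10·log₁₀(5.738e+08) = 87.59 dB.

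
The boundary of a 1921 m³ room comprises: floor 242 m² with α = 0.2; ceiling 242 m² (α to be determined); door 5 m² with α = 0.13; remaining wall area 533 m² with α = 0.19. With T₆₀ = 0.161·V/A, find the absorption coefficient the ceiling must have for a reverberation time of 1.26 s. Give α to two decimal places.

0.39

From T₆₀ = 0.161·V/A, the target T₆₀ = 1.26 s needs A = 0.161·1921/1.26 = 245.46 m².
Absorption from the other surfaces = 242·0.2 + 5·0.13 + 533·0.19 = 150.32 m², so the ceiling must supply 95.14 m² over 242 m².
α = 95.14/242 = 0.393.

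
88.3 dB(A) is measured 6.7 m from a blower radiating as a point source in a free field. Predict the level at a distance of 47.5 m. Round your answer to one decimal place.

Point-source attenuation: ΔL = 20·log₁₀(r₂/r₁) = 20·log₁₀(47.5/6.7) = 17.012 dB.
L₂ = 88.3 − 20·log₁₀(47.5/6.7) = 88.3 − 17.012 = 71.29 dB(A).

71.3 dB(A)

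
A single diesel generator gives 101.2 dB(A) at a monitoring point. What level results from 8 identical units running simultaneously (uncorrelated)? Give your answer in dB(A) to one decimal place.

110.2 dB(A)

N identical incoherent sources raise the level by 10·log₁₀ N.
L_total = 101.2 + 10·log₁₀(8) = 101.2 + 9.031 = 110.23 dB(A).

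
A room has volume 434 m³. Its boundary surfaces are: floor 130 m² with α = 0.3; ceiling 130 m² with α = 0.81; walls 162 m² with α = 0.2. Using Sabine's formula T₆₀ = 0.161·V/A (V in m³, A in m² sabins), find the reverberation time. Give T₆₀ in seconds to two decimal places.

Total absorption A = 130·0.3 + 130·0.81 + 162·0.2 = 176.70 m² sabins.
T₆₀ = 0.161 × 434 / 176.70 = 0.395 s.

0.40 s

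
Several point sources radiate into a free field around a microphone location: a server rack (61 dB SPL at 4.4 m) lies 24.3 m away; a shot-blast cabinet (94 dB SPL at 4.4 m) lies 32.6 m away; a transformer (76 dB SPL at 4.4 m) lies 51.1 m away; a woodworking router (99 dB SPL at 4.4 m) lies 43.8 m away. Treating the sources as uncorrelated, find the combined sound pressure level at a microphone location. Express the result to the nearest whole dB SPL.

Propagate each source to the receiver with L = L_ref − 20·log₁₀(r/r_ref), then add intensities.
server rack: 61 − 20·log₁₀(24.3/4.4) = 61 − 14.84 = 46.16 dB SPL.
shot-blast cabinet: 94 − 20·log₁₀(32.6/4.4) = 94 − 17.40 = 76.60 dB SPL.
transformer: 76 − 20·log₁₀(51.1/4.4) = 76 − 21.30 = 54.70 dB SPL.
woodworking router: 99 − 20·log₁₀(43.8/4.4) = 99 − 19.96 = 79.04 dB SPL.
Σ 10^(L/10) = 1.263e+08 → L_total = 10·log₁₀(1.263e+08) = 81.01 dB SPL.

81 dB SPL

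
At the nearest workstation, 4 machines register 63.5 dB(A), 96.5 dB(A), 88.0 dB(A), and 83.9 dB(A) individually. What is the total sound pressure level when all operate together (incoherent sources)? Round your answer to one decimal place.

97.3 dB(A)

Incoherent sources combine by intensity addition: L_total = 10·log₁₀(Σ 10^(L_i/10)).
Σ 10^(L/10) = 10^(63.5/10) + 10^(96.5/10) + 10^(88.0/10) + 10^(83.9/10) = 5.346e+09.
L_total = 10·log₁₀(5.346e+09) = 97.28 dB(A).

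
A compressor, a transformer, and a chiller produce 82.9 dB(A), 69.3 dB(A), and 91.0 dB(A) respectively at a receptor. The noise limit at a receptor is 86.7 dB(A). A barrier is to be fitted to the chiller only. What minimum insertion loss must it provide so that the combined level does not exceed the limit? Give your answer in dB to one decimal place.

Fixed contribution from the other sources: Σ 10^(L/10) = 10^(82.9/10) + 10^(69.3/10) = 2.035e+08 (83.09 dB(A)).
To meet 86.7 dB(A) overall, the treated chiller may contribute at most 10^(86.7/10) − 2.035e+08 = 2.642e+08, i.e. 84.22 dB(A).
Required insertion loss = 91.0 − 84.22 = 6.78 dB.

6.8 dB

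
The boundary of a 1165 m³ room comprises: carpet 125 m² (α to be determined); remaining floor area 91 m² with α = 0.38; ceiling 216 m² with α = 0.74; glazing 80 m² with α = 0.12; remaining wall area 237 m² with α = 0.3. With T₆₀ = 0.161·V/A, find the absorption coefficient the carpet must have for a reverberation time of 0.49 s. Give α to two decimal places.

Required total absorption A = 0.161·1165/0.49 = 382.79 m².
Absorption from the other surfaces = 91·0.38 + 216·0.74 + 80·0.12 + 237·0.3 = 275.12 m², so the carpet must supply 107.67 m² over 125 m².
α = 107.67/125 = 0.861.

0.86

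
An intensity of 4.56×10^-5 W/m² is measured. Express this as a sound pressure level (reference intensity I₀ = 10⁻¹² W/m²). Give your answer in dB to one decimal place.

Dividing by I₀ shifts the exponent by 12: I/I₀ = 4.56×10^7.
L = 10·(0.6590 + 7) = 76.59 dB.

76.6 dB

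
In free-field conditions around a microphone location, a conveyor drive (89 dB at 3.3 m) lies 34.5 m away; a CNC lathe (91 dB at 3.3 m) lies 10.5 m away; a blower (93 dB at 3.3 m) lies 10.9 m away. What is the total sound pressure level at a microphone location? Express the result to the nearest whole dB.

85 dB

First find each source's level at the receiver (point-source: −20·log₁₀(r/r_ref)), then combine on an intensity basis.
conveyor drive: 89 − 20·log₁₀(34.5/3.3) = 89 − 20.39 = 68.61 dB.
CNC lathe: 91 − 20·log₁₀(10.5/3.3) = 91 − 10.05 = 80.95 dB.
blower: 93 − 20·log₁₀(10.9/3.3) = 93 − 10.38 = 82.62 dB.
Σ 10^(L/10) = 3.145e+08 → L_total = 10·log₁₀(3.145e+08) = 84.98 dB.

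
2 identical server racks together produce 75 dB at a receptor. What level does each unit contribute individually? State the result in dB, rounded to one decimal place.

72.0 dB

2 equal contributions raise the level by 10·log₁₀ 2 = 3.010 dB, so each unit alone gives 75 − 3.010.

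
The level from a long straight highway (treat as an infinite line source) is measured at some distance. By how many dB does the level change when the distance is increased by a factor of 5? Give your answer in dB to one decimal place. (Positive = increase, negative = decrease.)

-7.0 dB

With cylindrical spreading the level changes by −10·log₁₀(r₂/r₁).
ΔL = −10·log₁₀(5) = -6.99 dB.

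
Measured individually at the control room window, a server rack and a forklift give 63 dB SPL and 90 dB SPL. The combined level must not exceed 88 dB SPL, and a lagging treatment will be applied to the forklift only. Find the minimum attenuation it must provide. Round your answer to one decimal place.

2.0 dB

The untreated sources together contribute 10^(63/10) = 1.995e+06, i.e. 63.00 dB SPL.
To meet 88 dB SPL overall, the treated forklift may contribute at most 10^(88/10) − 1.995e+06 = 6.290e+08, i.e. 87.99 dB SPL.
So the forklift must be reduced from 90 to 87.99 dB SPL: IL = 2.01 dB.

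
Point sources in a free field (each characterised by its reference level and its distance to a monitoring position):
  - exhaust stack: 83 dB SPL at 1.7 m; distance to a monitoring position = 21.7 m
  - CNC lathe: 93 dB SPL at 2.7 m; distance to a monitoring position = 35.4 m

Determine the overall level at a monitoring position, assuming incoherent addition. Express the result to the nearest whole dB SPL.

71 dB SPL

First find each source's level at the receiver (point-source: −20·log₁₀(r/r_ref)), then combine on an intensity basis.
exhaust stack: 83 − 20·log₁₀(21.7/1.7) = 83 − 22.12 = 60.88 dB SPL.
CNC lathe: 93 − 20·log₁₀(35.4/2.7) = 93 − 22.35 = 70.65 dB SPL.
Σ 10^(L/10) = 1.283e+07 → L_total = 10·log₁₀(1.283e+07) = 71.08 dB SPL.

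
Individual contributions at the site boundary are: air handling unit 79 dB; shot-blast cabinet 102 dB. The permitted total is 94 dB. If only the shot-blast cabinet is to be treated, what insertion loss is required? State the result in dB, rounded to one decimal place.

Fixed contribution from the other source: Σ 10^(L/10) = 10^(79/10) = 7.943e+07 (79.00 dB).
The limit corresponds to 10^(94/10) = 2.512e+09; subtracting the fixed part leaves 2.432e+09 for the shot-blast cabinet, i.e. 93.86 dB.
So the shot-blast cabinet must be reduced from 102 to 93.86 dB: IL = 8.14 dB.

8.1 dB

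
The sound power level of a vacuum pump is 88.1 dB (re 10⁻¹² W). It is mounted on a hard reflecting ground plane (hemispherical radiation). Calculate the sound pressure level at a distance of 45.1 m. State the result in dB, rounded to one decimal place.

47.0 dB

L_p = L_w − 10·log₁₀(2π·r²) with r = 45.1 m.
2π·r² = 1.278e+04 m², 10·log₁₀ of that is 41.065 dB.
L_p = 88.1 − 41.065 = 47.03 dB.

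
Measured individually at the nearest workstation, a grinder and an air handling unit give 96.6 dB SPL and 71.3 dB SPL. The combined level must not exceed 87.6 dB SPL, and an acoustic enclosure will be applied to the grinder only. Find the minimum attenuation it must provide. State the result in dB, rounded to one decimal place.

Everything except the grinder sums to 10^(71.3/10) = 1.349e+07 in linear terms, 71.30 dB SPL.
The limit corresponds to 10^(87.6/10) = 5.754e+08; subtracting the fixed part leaves 5.620e+08 for the grinder, i.e. 87.50 dB SPL.
So the grinder must be reduced from 96.6 to 87.50 dB SPL: IL = 9.10 dB.

9.1 dB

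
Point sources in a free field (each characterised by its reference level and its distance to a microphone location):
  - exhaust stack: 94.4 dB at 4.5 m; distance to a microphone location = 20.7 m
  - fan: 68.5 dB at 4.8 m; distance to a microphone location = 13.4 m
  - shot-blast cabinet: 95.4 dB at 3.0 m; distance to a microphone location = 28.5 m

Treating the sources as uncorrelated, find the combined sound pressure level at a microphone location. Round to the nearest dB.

82 dB

Apply inverse-square spreading to bring every level to the receiver, then sum 10^(L/10).
exhaust stack: 94.4 − 20·log₁₀(20.7/4.5) = 94.4 − 13.26 = 81.14 dB.
fan: 68.5 − 20·log₁₀(13.4/4.8) = 68.5 − 8.92 = 59.58 dB.
shot-blast cabinet: 95.4 − 20·log₁₀(28.5/3.0) = 95.4 − 19.55 = 75.85 dB.
Σ 10^(L/10) = 1.695e+08 → L_total = 10·log₁₀(1.695e+08) = 82.29 dB.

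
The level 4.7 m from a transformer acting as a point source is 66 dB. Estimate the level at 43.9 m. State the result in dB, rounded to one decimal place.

46.6 dB

Point-source attenuation: ΔL = 20·log₁₀(r₂/r₁) = 20·log₁₀(43.9/4.7) = 19.407 dB.
L₂ = 66 − 20·log₁₀(43.9/4.7) = 66 − 19.407 = 46.59 dB.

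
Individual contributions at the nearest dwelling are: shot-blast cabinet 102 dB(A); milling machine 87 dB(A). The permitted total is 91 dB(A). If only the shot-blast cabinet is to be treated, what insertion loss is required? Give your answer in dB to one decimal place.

Everything except the shot-blast cabinet sums to 10^(87/10) = 5.012e+08 in linear terms, 87.00 dB(A).
To meet 91 dB(A) overall, the treated shot-blast cabinet may contribute at most 10^(91/10) − 5.012e+08 = 7.577e+08, i.e. 88.80 dB(A).
So the shot-blast cabinet must be reduced from 102 to 88.80 dB(A): IL = 13.20 dB.

13.2 dB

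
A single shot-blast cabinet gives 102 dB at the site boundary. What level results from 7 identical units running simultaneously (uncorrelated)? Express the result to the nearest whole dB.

110 dB

L_total = L₁ + 10·log₁₀ N for N identical incoherent sources.
L_total = 102 + 10·log₁₀(7) = 102 + 8.451 = 110.45 dB.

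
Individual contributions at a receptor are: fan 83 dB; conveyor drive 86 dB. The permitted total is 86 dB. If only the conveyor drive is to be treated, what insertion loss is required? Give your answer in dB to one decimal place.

3.0 dB

Fixed contribution from the other source: Σ 10^(L/10) = 10^(83/10) = 1.995e+08 (83.00 dB).
The limit corresponds to 10^(86/10) = 3.981e+08; subtracting the fixed part leaves 1.986e+08 for the conveyor drive, i.e. 82.98 dB.
Required insertion loss = 86 − 82.98 = 3.02 dB.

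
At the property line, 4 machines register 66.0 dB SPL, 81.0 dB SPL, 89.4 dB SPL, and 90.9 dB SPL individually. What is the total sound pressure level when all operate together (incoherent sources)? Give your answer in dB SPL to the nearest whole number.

93 dB SPL

For uncorrelated sources the intensities add, so convert each level to linear form, sum, and take 10·log₁₀ of the total.
Σ 10^(L/10) = 10^(66.0/10) + 10^(81.0/10) + 10^(89.4/10) + 10^(90.9/10) = 2.231e+09.
L_total = 10·log₁₀(2.231e+09) = 93.49 dB SPL.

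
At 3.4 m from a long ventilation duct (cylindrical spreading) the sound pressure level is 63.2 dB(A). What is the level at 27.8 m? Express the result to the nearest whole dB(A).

54 dB(A)

For a line source, L₂ = L₁ − 10·log₁₀(r₂/r₁).
L₂ = 63.2 − 10·log₁₀(27.8/3.4) = 63.2 − 9.126 = 54.07 dB(A).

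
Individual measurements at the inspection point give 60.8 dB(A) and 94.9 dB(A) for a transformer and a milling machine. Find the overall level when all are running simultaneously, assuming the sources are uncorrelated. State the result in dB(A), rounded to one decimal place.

For uncorrelated sources the intensities add, so convert each level to linear form, sum, and take 10·log₁₀ of the total.
Σ 10^(L/10) = 10^(60.8/10) + 10^(94.9/10) = 3.091e+09.
L_total = 10·log₁₀(3.091e+09) = 94.90 dB(A).

94.9 dB(A)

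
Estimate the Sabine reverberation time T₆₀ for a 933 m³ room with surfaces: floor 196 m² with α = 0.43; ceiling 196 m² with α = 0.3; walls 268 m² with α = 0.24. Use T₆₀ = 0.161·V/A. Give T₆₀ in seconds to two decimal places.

Summing Sᵢαᵢ: 196·0.43 + 196·0.3 + 268·0.24 = 207.40 m².
T₆₀ = 0.161 × 933 / 207.40 = 0.724 s.

0.72 s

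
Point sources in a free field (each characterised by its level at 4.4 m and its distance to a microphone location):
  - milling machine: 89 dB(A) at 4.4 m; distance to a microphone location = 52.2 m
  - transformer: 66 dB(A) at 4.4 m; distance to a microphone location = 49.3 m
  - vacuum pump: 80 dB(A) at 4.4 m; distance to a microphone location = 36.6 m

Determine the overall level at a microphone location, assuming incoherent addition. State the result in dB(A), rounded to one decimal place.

Apply inverse-square spreading to bring every level to the receiver, then sum 10^(L/10).
milling machine: 89 − 20·log₁₀(52.2/4.4) = 89 − 21.48 = 67.52 dB(A).
transformer: 66 − 20·log₁₀(49.3/4.4) = 66 − 20.99 = 45.01 dB(A).
vacuum pump: 80 − 20·log₁₀(36.6/4.4) = 80 − 18.40 = 61.60 dB(A).
Σ 10^(L/10) = 7.121e+06 → L_total = 10·log₁₀(7.121e+06) = 68.53 dB(A).

68.5 dB(A)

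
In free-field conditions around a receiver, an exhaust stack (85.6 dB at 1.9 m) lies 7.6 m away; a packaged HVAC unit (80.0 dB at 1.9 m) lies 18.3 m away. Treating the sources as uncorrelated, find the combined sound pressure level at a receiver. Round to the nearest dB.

Apply inverse-square spreading to bring every level to the receiver, then sum 10^(L/10).
exhaust stack: 85.6 − 20·log₁₀(7.6/1.9) = 85.6 − 12.04 = 73.56 dB.
packaged HVAC unit: 80.0 − 20·log₁₀(18.3/1.9) = 80.0 − 19.67 = 60.33 dB.
Σ 10^(L/10) = 2.377e+07 → L_total = 10·log₁₀(2.377e+07) = 73.76 dB.

74 dB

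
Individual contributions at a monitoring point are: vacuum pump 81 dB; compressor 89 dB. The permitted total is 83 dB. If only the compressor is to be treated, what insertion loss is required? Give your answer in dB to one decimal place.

10.3 dB

Fixed contribution from the other source: Σ 10^(L/10) = 10^(81/10) = 1.259e+08 (81.00 dB).
The limit corresponds to 10^(83/10) = 1.995e+08; subtracting the fixed part leaves 7.363e+07 for the compressor, i.e. 78.67 dB.
So the compressor must be reduced from 89 to 78.67 dB: IL = 10.33 dB.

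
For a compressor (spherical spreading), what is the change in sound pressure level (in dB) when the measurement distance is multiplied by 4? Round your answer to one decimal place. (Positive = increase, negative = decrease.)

-12.0 dB

With spherical spreading the level changes by −20·log₁₀(r₂/r₁).
ΔL = −20·log₁₀(4) = -12.04 dB.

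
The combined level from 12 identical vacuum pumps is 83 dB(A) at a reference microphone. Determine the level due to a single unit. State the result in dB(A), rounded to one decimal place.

72.2 dB(A)

12 equal contributions raise the level by 10·log₁₀ 12 = 10.792 dB, so each unit alone gives 83 − 10.792.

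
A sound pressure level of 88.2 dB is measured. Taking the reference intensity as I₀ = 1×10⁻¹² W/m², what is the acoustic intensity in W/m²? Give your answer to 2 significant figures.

I = I₀·10^(L/10) = 10⁻¹² × 10^(88.2/10) = 10^(-3.180).

0.00066 W/m²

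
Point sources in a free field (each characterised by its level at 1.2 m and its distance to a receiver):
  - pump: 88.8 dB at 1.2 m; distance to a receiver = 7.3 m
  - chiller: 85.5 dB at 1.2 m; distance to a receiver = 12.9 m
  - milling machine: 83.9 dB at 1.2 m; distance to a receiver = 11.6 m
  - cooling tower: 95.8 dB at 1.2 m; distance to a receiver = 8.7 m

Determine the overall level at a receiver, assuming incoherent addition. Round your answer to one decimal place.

First find each source's level at the receiver (point-source: −20·log₁₀(r/r_ref)), then combine on an intensity basis.
pump: 88.8 − 20·log₁₀(7.3/1.2) = 88.8 − 15.68 = 73.12 dB.
chiller: 85.5 − 20·log₁₀(12.9/1.2) = 85.5 − 20.63 = 64.87 dB.
milling machine: 83.9 − 20·log₁₀(11.6/1.2) = 83.9 − 19.71 = 64.19 dB.
cooling tower: 95.8 − 20·log₁₀(8.7/1.2) = 95.8 − 17.21 = 78.59 dB.
Σ 10^(L/10) = 9.853e+07 → L_total = 10·log₁₀(9.853e+07) = 79.94 dB.

79.9 dB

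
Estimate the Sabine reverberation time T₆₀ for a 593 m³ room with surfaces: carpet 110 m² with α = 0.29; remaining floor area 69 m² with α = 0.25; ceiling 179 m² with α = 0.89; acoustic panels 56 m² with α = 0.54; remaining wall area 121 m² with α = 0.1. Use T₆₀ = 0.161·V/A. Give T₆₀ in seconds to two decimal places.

Summing Sᵢαᵢ: 110·0.29 + 69·0.25 + 179·0.89 + 56·0.54 + 121·0.1 = 250.80 m².
T₆₀ = 0.161 × 593 / 250.80 = 0.381 s.

0.38 s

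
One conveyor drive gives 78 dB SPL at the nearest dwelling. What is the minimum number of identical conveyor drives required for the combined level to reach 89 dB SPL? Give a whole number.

Need L₁ + 10·log₁₀ N ≥ 89, i.e. log₁₀ N ≥ 1.10.
N ≥ 10^(11.0/10) = 12.589, so N = 13.

13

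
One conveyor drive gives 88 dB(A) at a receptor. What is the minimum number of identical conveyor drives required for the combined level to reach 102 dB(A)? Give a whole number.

The shortfall is 102 − 88 = 14.0 dB, and N units add 10·log₁₀ N, so need 10·log₁₀ N ≥ 14.0.
N ≥ 10^(14.0/10) = 25.119, so N = 26.

26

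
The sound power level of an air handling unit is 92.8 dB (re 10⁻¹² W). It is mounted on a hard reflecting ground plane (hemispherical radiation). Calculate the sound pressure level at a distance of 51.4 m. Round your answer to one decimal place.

L_p = L_w − 10·log₁₀(2π·r²) with r = 51.4 m.
2π·r² = 1.66e+04 m², 10·log₁₀ of that is 42.201 dB.
L_p = 92.8 − 42.201 = 50.60 dB.

50.6 dB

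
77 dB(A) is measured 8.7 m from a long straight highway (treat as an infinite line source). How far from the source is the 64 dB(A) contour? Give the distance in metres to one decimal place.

173.6 m

Line-source spreading drops the level by 10·log₁₀(r₂/r₁); inverting, r₂/r₁ = 10^(ΔL/10).
r₂ = 8.7·10^((77−64)/10) = 8.7·10^(13.0/10) = 173.59 m.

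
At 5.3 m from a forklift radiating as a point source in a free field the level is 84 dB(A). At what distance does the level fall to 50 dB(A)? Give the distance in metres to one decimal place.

For a point source L₁ − L₂ = 20·log₁₀(r₂/r₁), so r₂ = r₁·10^((L₁−L₂)/20).
r₂ = 5.3·10^((84−50)/20) = 5.3·10^(34.0/20) = 265.63 m.

265.6 m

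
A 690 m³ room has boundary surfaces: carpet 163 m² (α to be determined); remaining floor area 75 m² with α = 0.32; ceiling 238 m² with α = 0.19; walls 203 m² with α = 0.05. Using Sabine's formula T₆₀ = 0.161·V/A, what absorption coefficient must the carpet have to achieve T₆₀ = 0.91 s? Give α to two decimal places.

A = 0.161·V/T₆₀ = 0.161·690/0.91 = 122.08 m² sabins.
Absorption from the other surfaces = 75·0.32 + 238·0.19 + 203·0.05 = 79.37 m², so the carpet must supply 42.71 m² over 163 m².
α = 42.71/163 = 0.262.

0.26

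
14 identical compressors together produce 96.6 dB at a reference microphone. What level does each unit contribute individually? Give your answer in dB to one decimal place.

85.1 dB

14 equal contributions raise the level by 10·log₁₀ 14 = 11.461 dB, so each unit alone gives 96.6 − 11.461.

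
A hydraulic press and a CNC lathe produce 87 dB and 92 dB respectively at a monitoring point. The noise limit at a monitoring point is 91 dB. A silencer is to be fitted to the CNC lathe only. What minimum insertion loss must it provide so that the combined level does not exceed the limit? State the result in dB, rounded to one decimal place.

3.2 dB

Everything except the CNC lathe sums to 10^(87/10) = 5.012e+08 in linear terms, 87.00 dB.
The limit corresponds to 10^(91/10) = 1.259e+09; subtracting the fixed part leaves 7.577e+08 for the CNC lathe, i.e. 88.80 dB.
So the CNC lathe must be reduced from 92 to 88.80 dB: IL = 3.20 dB.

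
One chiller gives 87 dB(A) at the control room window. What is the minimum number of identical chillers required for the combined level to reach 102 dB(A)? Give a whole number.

32

The shortfall is 102 − 87 = 15.0 dB, and N units add 10·log₁₀ N, so need 10·log₁₀ N ≥ 15.0.
N ≥ 10^(15.0/10) = 31.623, so N = 32.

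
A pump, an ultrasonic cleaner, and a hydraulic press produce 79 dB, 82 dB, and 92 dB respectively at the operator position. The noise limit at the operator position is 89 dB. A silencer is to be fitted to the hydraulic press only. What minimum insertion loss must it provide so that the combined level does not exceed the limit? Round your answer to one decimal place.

4.5 dB

Fixed contribution from the other sources: Σ 10^(L/10) = 10^(79/10) + 10^(82/10) = 2.379e+08 (83.76 dB).
The limit corresponds to 10^(89/10) = 7.943e+08; subtracting the fixed part leaves 5.564e+08 for the hydraulic press, i.e. 87.45 dB.
Required insertion loss = 92 − 87.45 = 4.55 dB.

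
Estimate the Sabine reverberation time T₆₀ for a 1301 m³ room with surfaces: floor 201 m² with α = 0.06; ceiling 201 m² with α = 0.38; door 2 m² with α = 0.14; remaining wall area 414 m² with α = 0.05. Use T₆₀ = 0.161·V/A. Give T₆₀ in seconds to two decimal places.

1.91 s

A = Σ Sᵢαᵢ = 201·0.06 + 201·0.38 + 2·0.14 + 414·0.05 = 109.42 m².
T₆₀ = 0.161·V/A = 0.161·1301/109.42 = 1.914 s.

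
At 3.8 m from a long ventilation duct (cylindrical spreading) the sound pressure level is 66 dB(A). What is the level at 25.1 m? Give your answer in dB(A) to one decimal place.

57.8 dB(A)

Line-source attenuation: ΔL = 10·log₁₀(r₂/r₁) = 10·log₁₀(25.1/3.8) = 8.199 dB.
L₂ = 66 − 10·log₁₀(25.1/3.8) = 66 − 8.199 = 57.80 dB(A).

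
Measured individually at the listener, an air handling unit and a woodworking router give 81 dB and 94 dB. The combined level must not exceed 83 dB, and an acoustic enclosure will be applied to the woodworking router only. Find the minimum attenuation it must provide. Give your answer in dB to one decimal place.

15.3 dB

Everything except the woodworking router sums to 10^(81/10) = 1.259e+08 in linear terms, 81.00 dB.
The limit corresponds to 10^(83/10) = 1.995e+08; subtracting the fixed part leaves 7.363e+07 for the woodworking router, i.e. 78.67 dB.
Required insertion loss = 94 − 78.67 = 15.33 dB.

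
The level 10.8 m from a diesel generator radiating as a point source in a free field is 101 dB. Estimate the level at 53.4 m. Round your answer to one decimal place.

87.1 dB

For a point source, L₂ = L₁ − 20·log₁₀(r₂/r₁).
L₂ = 101 − 20·log₁₀(53.4/10.8) = 101 − 13.882 = 87.12 dB.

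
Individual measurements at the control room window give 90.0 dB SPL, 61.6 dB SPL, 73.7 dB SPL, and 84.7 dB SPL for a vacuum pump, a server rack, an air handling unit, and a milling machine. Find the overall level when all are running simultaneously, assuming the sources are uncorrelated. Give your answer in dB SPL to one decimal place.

91.2 dB SPL

For uncorrelated sources the intensities add, so convert each level to linear form, sum, and take 10·log₁₀ of the total.
Σ 10^(L/10) = 10^(90.0/10) + 10^(61.6/10) + 10^(73.7/10) + 10^(84.7/10) = 1.320e+09.
L_total = 10·log₁₀(1.320e+09) = 91.21 dB SPL.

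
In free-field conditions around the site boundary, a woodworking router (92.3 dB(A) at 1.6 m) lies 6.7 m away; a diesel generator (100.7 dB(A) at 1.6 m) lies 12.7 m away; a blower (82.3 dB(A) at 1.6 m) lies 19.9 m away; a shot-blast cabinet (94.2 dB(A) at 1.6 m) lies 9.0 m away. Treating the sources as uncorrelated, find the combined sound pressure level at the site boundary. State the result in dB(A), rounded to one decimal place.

85.7 dB(A)

First find each source's level at the receiver (point-source: −20·log₁₀(r/r_ref)), then combine on an intensity basis.
woodworking router: 92.3 − 20·log₁₀(6.7/1.6) = 92.3 − 12.44 = 79.86 dB(A).
diesel generator: 100.7 − 20·log₁₀(12.7/1.6) = 100.7 − 17.99 = 82.71 dB(A).
blower: 82.3 − 20·log₁₀(19.9/1.6) = 82.3 − 21.89 = 60.41 dB(A).
shot-blast cabinet: 94.2 − 20·log₁₀(9.0/1.6) = 94.2 − 15.00 = 79.20 dB(A).
Σ 10^(L/10) = 3.676e+08 → L_total = 10·log₁₀(3.676e+08) = 85.65 dB(A).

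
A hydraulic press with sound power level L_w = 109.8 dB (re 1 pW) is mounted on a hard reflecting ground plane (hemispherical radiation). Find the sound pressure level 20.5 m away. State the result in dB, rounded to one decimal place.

75.6 dB

L_p = L_w − 10·log₁₀(2π·r²) with r = 20.5 m.
2π·r² = 2641 m², 10·log₁₀ of that is 34.217 dB.
L_p = 109.8 − 34.217 = 75.58 dB.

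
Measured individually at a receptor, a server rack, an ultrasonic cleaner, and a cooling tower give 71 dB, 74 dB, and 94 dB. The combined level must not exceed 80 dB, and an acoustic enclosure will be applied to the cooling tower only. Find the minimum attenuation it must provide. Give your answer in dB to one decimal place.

Fixed contribution from the other sources: Σ 10^(L/10) = 10^(71/10) + 10^(74/10) = 3.771e+07 (75.76 dB).
The limit corresponds to 10^(80/10) = 1.000e+08; subtracting the fixed part leaves 6.229e+07 for the cooling tower, i.e. 77.94 dB.
Required insertion loss = 94 − 77.94 = 16.06 dB.

16.1 dB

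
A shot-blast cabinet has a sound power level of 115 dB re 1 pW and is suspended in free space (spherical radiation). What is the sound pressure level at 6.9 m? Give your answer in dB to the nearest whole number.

87 dB

The power spreads over a sphere of area 4π·r², so L_p = L_w − 10·log₁₀(4π·r²).
4π·r² = 598.3 m², 10·log₁₀ of that is 27.769 dB.
L_p = 115 − 27.769 = 87.23 dB.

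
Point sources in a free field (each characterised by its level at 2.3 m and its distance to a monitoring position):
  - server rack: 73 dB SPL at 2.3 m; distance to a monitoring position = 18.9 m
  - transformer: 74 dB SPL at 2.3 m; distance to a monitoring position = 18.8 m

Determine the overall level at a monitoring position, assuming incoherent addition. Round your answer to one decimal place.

58.3 dB SPL

Apply inverse-square spreading to bring every level to the receiver, then sum 10^(L/10).
server rack: 73 − 20·log₁₀(18.9/2.3) = 73 − 18.29 = 54.71 dB SPL.
transformer: 74 − 20·log₁₀(18.8/2.3) = 74 − 18.25 = 55.75 dB SPL.
Σ 10^(L/10) = 6.714e+05 → L_total = 10·log₁₀(6.714e+05) = 58.27 dB SPL.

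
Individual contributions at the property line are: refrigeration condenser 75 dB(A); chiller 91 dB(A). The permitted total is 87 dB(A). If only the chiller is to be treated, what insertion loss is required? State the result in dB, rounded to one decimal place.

The untreated sources together contribute 10^(75/10) = 3.162e+07, i.e. 75.00 dB(A).
To meet 87 dB(A) overall, the treated chiller may contribute at most 10^(87/10) − 3.162e+07 = 4.696e+08, i.e. 86.72 dB(A).
So the chiller must be reduced from 91 to 86.72 dB(A): IL = 4.28 dB.

4.3 dB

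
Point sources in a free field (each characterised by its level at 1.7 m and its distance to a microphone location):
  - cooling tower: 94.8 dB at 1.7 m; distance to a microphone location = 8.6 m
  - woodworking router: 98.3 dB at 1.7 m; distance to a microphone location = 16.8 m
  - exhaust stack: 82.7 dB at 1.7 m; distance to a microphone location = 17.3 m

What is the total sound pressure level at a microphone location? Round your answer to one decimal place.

82.8 dB

Apply inverse-square spreading to bring every level to the receiver, then sum 10^(L/10).
cooling tower: 94.8 − 20·log₁₀(8.6/1.7) = 94.8 − 14.08 = 80.72 dB.
woodworking router: 98.3 − 20·log₁₀(16.8/1.7) = 98.3 − 19.90 = 78.40 dB.
exhaust stack: 82.7 − 20·log₁₀(17.3/1.7) = 82.7 − 20.15 = 62.55 dB.
Σ 10^(L/10) = 1.890e+08 → L_total = 10·log₁₀(1.890e+08) = 82.77 dB.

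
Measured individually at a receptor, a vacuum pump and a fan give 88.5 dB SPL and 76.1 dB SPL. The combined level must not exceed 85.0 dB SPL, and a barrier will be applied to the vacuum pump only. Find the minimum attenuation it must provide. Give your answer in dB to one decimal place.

The untreated sources together contribute 10^(76.1/10) = 4.074e+07, i.e. 76.10 dB SPL.
To meet 85.0 dB SPL overall, the treated vacuum pump may contribute at most 10^(85.0/10) − 4.074e+07 = 2.755e+08, i.e. 84.40 dB SPL.
So the vacuum pump must be reduced from 88.5 to 84.40 dB SPL: IL = 4.10 dB.

4.1 dB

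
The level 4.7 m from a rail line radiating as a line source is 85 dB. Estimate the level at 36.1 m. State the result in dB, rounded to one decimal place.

For a line source, L₂ = L₁ − 10·log₁₀(r₂/r₁).
L₂ = 85 − 10·log₁₀(36.1/4.7) = 85 − 8.854 = 76.15 dB.

76.1 dB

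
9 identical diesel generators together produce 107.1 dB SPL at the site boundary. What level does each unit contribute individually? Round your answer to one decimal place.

97.6 dB SPL

For N identical incoherent sources L_total = L₁ + 10·log₁₀ N, so L₁ = 107.1 − 10·log₁₀(9) = 107.1 − 9.542.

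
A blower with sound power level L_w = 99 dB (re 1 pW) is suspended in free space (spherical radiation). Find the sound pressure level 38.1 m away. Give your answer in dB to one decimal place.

56.4 dB

The power spreads over a sphere of area 4π·r², so L_p = L_w − 10·log₁₀(4π·r²).
4π·r² = 1.824e+04 m², 10·log₁₀ of that is 42.611 dB.
L_p = 99 − 42.611 = 56.39 dB.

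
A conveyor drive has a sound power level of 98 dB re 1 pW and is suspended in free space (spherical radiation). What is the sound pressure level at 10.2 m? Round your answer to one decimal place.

The power spreads over a sphere of area 4π·r², so L_p = L_w − 10·log₁₀(4π·r²).
4π·r² = 1307 m², 10·log₁₀ of that is 31.164 dB.
L_p = 98 − 31.164 = 66.84 dB.

66.8 dB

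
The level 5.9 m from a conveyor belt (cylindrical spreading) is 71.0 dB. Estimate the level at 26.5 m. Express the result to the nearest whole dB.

For a line source, L₂ = L₁ − 10·log₁₀(r₂/r₁).
L₂ = 71.0 − 10·log₁₀(26.5/5.9) = 71.0 − 6.524 = 64.48 dB.

64 dB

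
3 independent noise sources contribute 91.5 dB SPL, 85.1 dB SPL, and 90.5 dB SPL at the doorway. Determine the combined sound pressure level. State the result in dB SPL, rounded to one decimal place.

94.6 dB SPL

For uncorrelated sources the intensities add, so convert each level to linear form, sum, and take 10·log₁₀ of the total.
Σ 10^(L/10) = 10^(91.5/10) + 10^(85.1/10) + 10^(90.5/10) = 2.858e+09.
L_total = 10·log₁₀(2.858e+09) = 94.56 dB SPL.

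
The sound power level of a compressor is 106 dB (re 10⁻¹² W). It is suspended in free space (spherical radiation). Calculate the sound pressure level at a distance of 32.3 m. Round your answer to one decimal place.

64.8 dB

The power spreads over a sphere of area 4π·r², so L_p = L_w − 10·log₁₀(4π·r²).
4π·r² = 1.311e+04 m², 10·log₁₀ of that is 41.176 dB.
L_p = 106 − 41.176 = 64.82 dB.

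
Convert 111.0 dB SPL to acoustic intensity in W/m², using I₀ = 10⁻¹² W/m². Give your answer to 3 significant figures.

0.126 W/m²

L = 10·log₁₀(I/I₀) ⇒ I = I₀·10^(L/10) = 10⁻¹² × 10^11.10.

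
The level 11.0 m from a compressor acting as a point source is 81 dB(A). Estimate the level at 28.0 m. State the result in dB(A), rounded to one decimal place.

72.9 dB(A)

For a point source, L₂ = L₁ − 20·log₁₀(r₂/r₁).
L₂ = 81 − 20·log₁₀(28.0/11.0) = 81 − 8.115 = 72.88 dB(A).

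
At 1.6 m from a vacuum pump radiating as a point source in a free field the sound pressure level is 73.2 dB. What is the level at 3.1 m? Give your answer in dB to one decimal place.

For a point source, L₂ = L₁ − 20·log₁₀(r₂/r₁).
L₂ = 73.2 − 20·log₁₀(3.1/1.6) = 73.2 − 5.745 = 67.46 dB.

67.5 dB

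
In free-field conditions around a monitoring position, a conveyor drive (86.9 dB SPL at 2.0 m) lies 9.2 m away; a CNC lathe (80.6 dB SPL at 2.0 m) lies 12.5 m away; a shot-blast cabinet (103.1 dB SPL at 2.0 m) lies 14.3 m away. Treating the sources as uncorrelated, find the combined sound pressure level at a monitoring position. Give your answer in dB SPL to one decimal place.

Propagate each source to the receiver with L = L_ref − 20·log₁₀(r/r_ref), then add intensities.
conveyor drive: 86.9 − 20·log₁₀(9.2/2.0) = 86.9 − 13.26 = 73.64 dB SPL.
CNC lathe: 80.6 − 20·log₁₀(12.5/2.0) = 80.6 − 15.92 = 64.68 dB SPL.
shot-blast cabinet: 103.1 − 20·log₁₀(14.3/2.0) = 103.1 − 17.09 = 86.01 dB SPL.
Σ 10^(L/10) = 4.255e+08 → L_total = 10·log₁₀(4.255e+08) = 86.29 dB SPL.

86.3 dB SPL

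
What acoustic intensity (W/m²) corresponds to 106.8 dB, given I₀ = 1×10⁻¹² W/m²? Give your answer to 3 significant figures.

0.0479 W/m²

I = I₀·10^(L/10) = 10⁻¹² × 10^(106.8/10) = 10^(-1.320).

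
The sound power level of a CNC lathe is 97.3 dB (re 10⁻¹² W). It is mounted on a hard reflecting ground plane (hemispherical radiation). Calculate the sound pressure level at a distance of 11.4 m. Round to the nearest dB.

L_p = L_w − 10·log₁₀(2π·r²) with r = 11.4 m.
2π·r² = 816.6 m², 10·log₁₀ of that is 29.120 dB.
L_p = 97.3 − 29.120 = 68.18 dB.

68 dB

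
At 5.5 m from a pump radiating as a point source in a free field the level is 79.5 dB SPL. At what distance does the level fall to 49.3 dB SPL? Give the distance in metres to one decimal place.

For a point source L₁ − L₂ = 20·log₁₀(r₂/r₁), so r₂ = r₁·10^((L₁−L₂)/20).
r₂ = 5.5·10^((79.5−49.3)/20) = 5.5·10^(30.2/20) = 177.98 m.

178.0 m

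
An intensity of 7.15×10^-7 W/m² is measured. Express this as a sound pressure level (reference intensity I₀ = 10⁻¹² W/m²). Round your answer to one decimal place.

58.5 dB

Dividing by I₀ shifts the exponent by 12: I/I₀ = 7.15×10^5.
L = 10·(0.8543 + 5) = 58.54 dB.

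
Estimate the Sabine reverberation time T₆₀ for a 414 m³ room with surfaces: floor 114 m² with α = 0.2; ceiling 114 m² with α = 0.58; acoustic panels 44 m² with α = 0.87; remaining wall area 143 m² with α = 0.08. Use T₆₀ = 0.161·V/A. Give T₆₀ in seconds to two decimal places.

Total absorption A = 114·0.2 + 114·0.58 + 44·0.87 + 143·0.08 = 138.64 m² sabins.
T₆₀ = 0.161·V/A = 0.161·414/138.64 = 0.481 s.

0.48 s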